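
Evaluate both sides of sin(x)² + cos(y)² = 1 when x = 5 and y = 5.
LHS = sin(5)² + cos(5)² = 1
RHS = 1

LHS = RHS: the two sides agree.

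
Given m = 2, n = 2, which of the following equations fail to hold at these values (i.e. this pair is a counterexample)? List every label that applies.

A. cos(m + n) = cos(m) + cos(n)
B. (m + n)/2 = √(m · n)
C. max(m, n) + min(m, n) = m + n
A

Evaluating each claim at the given values:
A. LHS = cos(4) ≈ -0.6536, RHS = 2·cos(2) ≈ -0.8323 → fails here (LHS ≠ RHS)
B. LHS = 2, RHS = 2 → holds here (LHS = RHS)
C. LHS = 4, RHS = 4 → holds here (LHS = RHS)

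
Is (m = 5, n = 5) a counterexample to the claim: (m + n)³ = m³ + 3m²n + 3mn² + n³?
Substituting m = 5, n = 5:
LHS = (5 + 5)³ = 1000
RHS = 5³ + 3·5²·5 + 3·5·5² + 5³ = 1000

The sides agree, so this pair does not disprove the claim.

Answer: No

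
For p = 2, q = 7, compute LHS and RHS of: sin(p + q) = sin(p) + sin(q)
LHS = sin(2 + 7) = sin(9) ≈ 0.4121
RHS = sin(2) + sin(7) ≈ 1.566

LHS ≠ RHS (they differ by about 1.154), so the equation does not hold here.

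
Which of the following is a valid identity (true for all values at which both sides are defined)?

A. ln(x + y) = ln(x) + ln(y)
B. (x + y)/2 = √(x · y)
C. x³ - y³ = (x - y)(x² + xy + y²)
A: fails at (3, 7) — LHS = ln(10) ≈ 2.303, RHS = ln(3) + ln(7) ≈ 3.045.
B: fails at (5, 8) — LHS = 13/2, RHS = 2·√(10) ≈ 6.325.
C: holds — e.g. at (4, 4), both sides equal 0.

Answer: C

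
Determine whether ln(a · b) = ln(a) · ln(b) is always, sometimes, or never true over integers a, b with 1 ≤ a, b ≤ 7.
Sometimes true

It holds at (a, b) = (1, 1) (both sides equal 0), but fails at (a, b) = (6, 4) (LHS = ln(24) ≈ 3.178, RHS = ln(4)·ln(6) ≈ 2.484).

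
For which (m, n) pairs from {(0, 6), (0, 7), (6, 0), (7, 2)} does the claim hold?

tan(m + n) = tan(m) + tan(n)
(0, 6), (0, 7), (6, 0)

Testing each pair:
(0, 6): LHS = tan(6) ≈ -0.291, RHS = tan(6) ≈ -0.291 → holds
(0, 7): LHS = tan(7) ≈ 0.8714, RHS = tan(7) ≈ 0.8714 → holds
(6, 0): LHS = tan(6) ≈ -0.291, RHS = tan(6) ≈ -0.291 → holds
(7, 2): LHS = tan(9) ≈ -0.4523, RHS = tan(2) + tan(7) ≈ -1.314 → fails

3 of 4 pairs satisfy the claim.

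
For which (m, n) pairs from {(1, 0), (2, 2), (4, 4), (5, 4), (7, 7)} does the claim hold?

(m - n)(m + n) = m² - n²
All pairs

Testing each pair:
(1, 0): LHS = 1, RHS = 1 → holds
(2, 2): LHS = 0, RHS = 0 → holds
(4, 4): LHS = 0, RHS = 0 → holds
(5, 4): LHS = 9, RHS = 9 → holds
(7, 7): LHS = 0, RHS = 0 → holds

Every pair satisfies the claim.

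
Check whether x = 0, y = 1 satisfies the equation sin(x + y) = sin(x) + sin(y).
Holds

Substituting x = 0, y = 1:

LHS = sin(0 + 1) = sin(1) ≈ 0.8415
RHS = sin(0) + sin(1) = sin(1) ≈ 0.8415

LHS = RHS, so the equation holds at this point.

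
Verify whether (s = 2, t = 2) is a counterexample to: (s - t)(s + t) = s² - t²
Substituting s = 2, t = 2:
LHS = (2 - 2)(2 + 2) = 0
RHS = 2² - 2² = 0

The sides agree, so this pair does not disprove the claim.

Answer: No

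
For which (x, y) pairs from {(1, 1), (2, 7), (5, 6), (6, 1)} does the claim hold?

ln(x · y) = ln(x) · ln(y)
(1, 1)

Testing each pair:
(1, 1): LHS = 0, RHS = 0 → holds
(2, 7): LHS = ln(14) ≈ 2.639, RHS = ln(2)·ln(7) ≈ 1.349 → fails
(5, 6): LHS = ln(30) ≈ 3.401, RHS = ln(5)·ln(6) ≈ 2.884 → fails
(6, 1): LHS = ln(6) ≈ 1.792, RHS = 0 → fails

1 of 4 pairs satisfies the claim.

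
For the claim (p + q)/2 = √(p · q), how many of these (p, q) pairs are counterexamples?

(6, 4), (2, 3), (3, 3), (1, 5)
3

Testing each pair:
(6, 4): LHS = 5, RHS = 2·√(6) ≈ 4.899 → counterexample
(2, 3): LHS = 5/2, RHS = √(6) ≈ 2.449 → counterexample
(3, 3): LHS = 3, RHS = 3 → satisfies claim
(1, 5): LHS = 3, RHS = √(5) ≈ 2.236 → counterexample

That makes 3 counterexamples.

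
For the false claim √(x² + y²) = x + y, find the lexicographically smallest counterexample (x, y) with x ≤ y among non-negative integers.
At (0, 3): both sides equal 3, so it holds there.
At (0, 4): both sides equal 4, so it holds there.

Substituting (1, 1) into the claim:
LHS = √(1² + 1²) = √(2) ≈ 1.414
RHS = 1 + 1 = 2

Since LHS ≠ RHS, this pair disproves the claim, and no lexicographically smaller pair (x ≤ y, non-negative integers) does.

For instance (1, 7) is also a counterexample (LHS = 5·√(2) ≈ 7.071, RHS = 8), but it's lexicographically larger.

Answer: (x, y) = (1, 1)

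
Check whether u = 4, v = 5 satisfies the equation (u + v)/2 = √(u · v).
Substituting u = 4, v = 5:

LHS = (4 + 5)/2 = 9/2
RHS = √(4 · 5) = 2·√(5) ≈ 4.472

LHS ≠ RHS, so the equation does not hold at this point.

Answer: Fails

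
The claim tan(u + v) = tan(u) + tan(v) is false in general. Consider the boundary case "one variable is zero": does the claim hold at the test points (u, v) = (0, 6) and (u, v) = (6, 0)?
Yes, holds at both test points

At (0, 6): LHS = tan(6) ≈ -0.291, RHS = tan(6) ≈ -0.291 → equal
At (6, 0): LHS = tan(6) ≈ -0.291, RHS = tan(6) ≈ -0.291 → equal

So the claim does hold at both of these boundary points, even though it is not an identity.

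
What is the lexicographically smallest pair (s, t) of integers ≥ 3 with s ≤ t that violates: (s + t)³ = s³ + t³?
Substituting (3, 3) into the claim:
LHS = (3 + 3)³ = 216
RHS = 3³ + 3³ = 54

Since LHS ≠ RHS, this pair disproves the claim, and no lexicographically smaller pair (s ≤ t, integers ≥ 3) does.

For instance (7, 8) is also a counterexample (LHS = 3375, RHS = 855), but it's lexicographically larger.

Answer: (s, t) = (3, 3)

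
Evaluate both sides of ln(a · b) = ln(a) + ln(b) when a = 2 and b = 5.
LHS = ln(2 · 5) = ln(10) ≈ 2.303
RHS = ln(2) + ln(5) ≈ 2.303

LHS = RHS: the two sides agree.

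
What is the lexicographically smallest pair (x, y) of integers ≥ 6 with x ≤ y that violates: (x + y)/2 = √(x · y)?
(x, y) = (6, 7)

At (6, 6): both sides equal 6, so it holds there.

Substituting (6, 7) into the claim:
LHS = (6 + 7)/2 = 13/2
RHS = √(6 · 7) = √(42) ≈ 6.481

Since LHS ≠ RHS, this pair disproves the claim, and no lexicographically smaller pair (x ≤ y, integers ≥ 6) does.

For instance (7, 11) is also a counterexample (LHS = 9, RHS = √(77) ≈ 8.775), but it's lexicographically larger.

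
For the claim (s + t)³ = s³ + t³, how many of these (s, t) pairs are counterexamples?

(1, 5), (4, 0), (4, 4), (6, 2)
3

Testing each pair:
(1, 5): LHS = 216, RHS = 126 → counterexample
(4, 0): LHS = 64, RHS = 64 → satisfies claim
(4, 4): LHS = 512, RHS = 128 → counterexample
(6, 2): LHS = 512, RHS = 224 → counterexample

That makes 3 counterexamples.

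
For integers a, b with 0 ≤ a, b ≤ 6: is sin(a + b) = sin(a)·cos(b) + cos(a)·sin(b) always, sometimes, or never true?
Always true

The identity holds for every pair in the range. For instance at (a, b) = (4, 0): both sides equal sin(4) ≈ -0.7568.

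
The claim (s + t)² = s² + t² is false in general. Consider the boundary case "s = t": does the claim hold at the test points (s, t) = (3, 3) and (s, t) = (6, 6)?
At (3, 3): LHS = 36 ≠ RHS = 18
At (6, 6): LHS = 144 ≠ RHS = 72

Answer: No, fails at both test points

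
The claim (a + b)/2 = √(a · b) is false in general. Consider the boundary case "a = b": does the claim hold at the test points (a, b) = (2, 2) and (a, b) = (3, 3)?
Yes, holds at both test points

At (2, 2): LHS = 2, RHS = 2 → equal
At (3, 3): LHS = 3, RHS = 3 → equal

So the claim does hold at both of these boundary points, even though it is not an identity.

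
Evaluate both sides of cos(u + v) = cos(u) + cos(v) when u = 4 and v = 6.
LHS = cos(4 + 6) = cos(10) ≈ -0.8391
RHS = cos(4) + cos(6) ≈ 0.3065

LHS ≠ RHS (they differ by about 1.146), so the equation does not hold here.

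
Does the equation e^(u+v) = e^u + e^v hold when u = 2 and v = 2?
Fails

Substituting u = 2, v = 2:

LHS = e^(2+2) = e^4 ≈ 54.6
RHS = e^2 + e^2 = 2·e^2 ≈ 14.78

LHS ≠ RHS, so the equation does not hold at this point.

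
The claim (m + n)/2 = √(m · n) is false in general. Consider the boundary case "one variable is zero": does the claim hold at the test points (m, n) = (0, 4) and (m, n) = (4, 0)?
No, fails at both test points

At (0, 4): LHS = 2 ≠ RHS = 0
At (4, 0): LHS = 2 ≠ RHS = 0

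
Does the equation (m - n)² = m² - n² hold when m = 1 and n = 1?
Substituting m = 1, n = 1:

LHS = (1 - 1)² = 0
RHS = 1² - 1² = 0

LHS = RHS, so the equation holds at this point.

Answer: Holds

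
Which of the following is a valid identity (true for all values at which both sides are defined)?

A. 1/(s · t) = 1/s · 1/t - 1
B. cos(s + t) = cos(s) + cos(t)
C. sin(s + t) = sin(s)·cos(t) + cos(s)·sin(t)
C

A: fails at (2, 4) — LHS = 1/8, RHS = -7/8.
B: fails at (6, 7) — LHS = cos(13) ≈ 0.9074, RHS = cos(7) + cos(6) ≈ 1.714.
C: holds — e.g. at (1, 2), both sides equal sin(3) ≈ 0.1411.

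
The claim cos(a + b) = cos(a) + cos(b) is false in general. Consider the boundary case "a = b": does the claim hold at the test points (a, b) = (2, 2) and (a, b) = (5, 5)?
No, fails at both test points

At (2, 2): LHS = cos(4) ≈ -0.6536 ≠ RHS = 2·cos(2) ≈ -0.8323
At (5, 5): LHS = cos(10) ≈ -0.8391 ≠ RHS = 2·cos(5) ≈ 0.5673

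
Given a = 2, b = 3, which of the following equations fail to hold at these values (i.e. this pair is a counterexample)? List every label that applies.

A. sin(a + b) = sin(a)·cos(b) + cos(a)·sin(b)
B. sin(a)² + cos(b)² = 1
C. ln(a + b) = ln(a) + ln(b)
Evaluating each claim at the given values:
A. LHS = sin(5) ≈ -0.9589, RHS = sin(2)·cos(3) + sin(3)·cos(2) ≈ -0.9589 → holds here (LHS = RHS)
B. LHS = sin(2)² + cos(3)² ≈ 1.807, RHS = 1 → fails here (LHS ≠ RHS)
C. LHS = ln(5) ≈ 1.609, RHS = ln(2) + ln(3) ≈ 1.792 → fails here (LHS ≠ RHS)

Answer: B, C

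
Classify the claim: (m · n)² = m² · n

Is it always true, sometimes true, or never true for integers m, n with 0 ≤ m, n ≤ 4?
Sometimes true

It holds at (m, n) = (1, 0) (both sides equal 0), but fails at (m, n) = (2, 3) (LHS = 36, RHS = 12).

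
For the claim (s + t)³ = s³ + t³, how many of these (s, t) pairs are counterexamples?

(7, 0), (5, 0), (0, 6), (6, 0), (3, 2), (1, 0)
Testing each pair:
(7, 0): LHS = 343, RHS = 343 → satisfies claim
(5, 0): LHS = 125, RHS = 125 → satisfies claim
(0, 6): LHS = 216, RHS = 216 → satisfies claim
(6, 0): LHS = 216, RHS = 216 → satisfies claim
(3, 2): LHS = 125, RHS = 35 → counterexample
(1, 0): LHS = 1, RHS = 1 → satisfies claim

That makes 1 counterexample.

Answer: 1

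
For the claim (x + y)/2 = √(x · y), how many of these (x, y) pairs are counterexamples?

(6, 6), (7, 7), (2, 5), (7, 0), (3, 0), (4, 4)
3

Testing each pair:
(6, 6): LHS = 6, RHS = 6 → satisfies claim
(7, 7): LHS = 7, RHS = 7 → satisfies claim
(2, 5): LHS = 7/2, RHS = √(10) ≈ 3.162 → counterexample
(7, 0): LHS = 7/2, RHS = 0 → counterexample
(3, 0): LHS = 3/2, RHS = 0 → counterexample
(4, 4): LHS = 4, RHS = 4 → satisfies claim

That makes 3 counterexamples.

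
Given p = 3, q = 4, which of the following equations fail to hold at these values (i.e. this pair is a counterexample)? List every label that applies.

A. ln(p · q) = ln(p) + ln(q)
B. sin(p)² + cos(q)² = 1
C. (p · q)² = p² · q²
Evaluating each claim at the given values:
A. LHS = ln(12) ≈ 2.485, RHS = ln(3) + ln(4) ≈ 2.485 → holds here (LHS = RHS)
B. LHS = sin(3)² + cos(4)² ≈ 0.4472, RHS = 1 → fails here (LHS ≠ RHS)
C. LHS = 144, RHS = 144 → holds here (LHS = RHS)

Answer: B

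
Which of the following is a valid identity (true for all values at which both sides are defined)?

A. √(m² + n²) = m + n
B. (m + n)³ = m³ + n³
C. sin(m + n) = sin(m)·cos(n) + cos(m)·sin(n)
A: fails at (2, 5) — LHS = √(29) ≈ 5.385, RHS = 7.
B: fails at (2, 3) — LHS = 125, RHS = 35.
C: holds — e.g. at (1, 5), both sides equal sin(6) ≈ -0.2794.

Answer: C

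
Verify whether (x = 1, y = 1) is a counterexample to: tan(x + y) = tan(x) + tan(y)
Yes

Substituting x = 1, y = 1:
LHS = tan(1 + 1) = tan(2) ≈ -2.185
RHS = tan(1) + tan(1) = 2·tan(1) ≈ 3.115

Since LHS ≠ RHS, this pair disproves the claim.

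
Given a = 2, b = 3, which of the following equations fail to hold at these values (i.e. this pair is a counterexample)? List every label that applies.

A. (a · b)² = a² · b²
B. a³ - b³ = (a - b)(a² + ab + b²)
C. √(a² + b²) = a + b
C

Evaluating each claim at the given values:
A. LHS = 36, RHS = 36 → holds here (LHS = RHS)
B. LHS = -19, RHS = -19 → holds here (LHS = RHS)
C. LHS = √(13) ≈ 3.606, RHS = 5 → fails here (LHS ≠ RHS)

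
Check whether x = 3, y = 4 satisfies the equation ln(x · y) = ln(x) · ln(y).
Substituting x = 3, y = 4:

LHS = ln(3 · 4) = ln(12) ≈ 2.485
RHS = ln(3) · ln(4) ≈ 1.523

LHS ≠ RHS, so the equation does not hold at this point.

Answer: Fails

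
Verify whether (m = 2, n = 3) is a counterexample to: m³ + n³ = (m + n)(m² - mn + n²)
No

Substituting m = 2, n = 3:
LHS = 2³ + 3³ = 35
RHS = (2 + 3)(2² - 2·3 + 3²) = 35

The sides agree, so this pair does not disprove the claim.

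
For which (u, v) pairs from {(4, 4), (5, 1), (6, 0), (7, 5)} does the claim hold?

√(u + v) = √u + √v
(6, 0)

Testing each pair:
(4, 4): LHS = 2·√(2) ≈ 2.828, RHS = 4 → fails
(5, 1): LHS = √(6) ≈ 2.449, RHS = 1 + √(5) ≈ 3.236 → fails
(6, 0): LHS = √(6) ≈ 2.449, RHS = √(6) ≈ 2.449 → holds
(7, 5): LHS = 2·√(3) ≈ 3.464, RHS = √(5) + √(7) ≈ 4.882 → fails

1 of 4 pairs satisfies the claim.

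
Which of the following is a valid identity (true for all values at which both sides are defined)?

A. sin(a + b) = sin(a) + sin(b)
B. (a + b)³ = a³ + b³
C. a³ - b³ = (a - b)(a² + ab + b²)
C

A: fails at (4, 4) — LHS = sin(8) ≈ 0.9894, RHS = 2·sin(4) ≈ -1.514.
B: fails at (4, 4) — LHS = 512, RHS = 128.
C: holds — e.g. at (2, 7), both sides equal -335.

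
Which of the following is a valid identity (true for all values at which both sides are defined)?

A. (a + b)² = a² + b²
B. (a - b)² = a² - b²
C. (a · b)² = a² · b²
C

A: fails at (3, 5) — LHS = 64, RHS = 34.
B: fails at (1, 5) — LHS = 16, RHS = -24.
C: holds — e.g. at (3, 3), both sides equal 81.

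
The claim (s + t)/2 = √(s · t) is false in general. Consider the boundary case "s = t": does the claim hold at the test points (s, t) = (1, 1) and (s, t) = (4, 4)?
At (1, 1): LHS = 1, RHS = 1 → equal
At (4, 4): LHS = 4, RHS = 4 → equal

So the claim does hold at both of these boundary points, even though it is not an identity.

Answer: Yes, holds at both test points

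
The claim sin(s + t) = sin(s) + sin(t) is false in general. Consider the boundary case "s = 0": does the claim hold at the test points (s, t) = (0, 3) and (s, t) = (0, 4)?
At (0, 3): LHS = sin(3) ≈ 0.1411, RHS = sin(3) ≈ 0.1411 → equal
At (0, 4): LHS = sin(4) ≈ -0.7568, RHS = sin(4) ≈ -0.7568 → equal

So the claim does hold at both of these boundary points, even though it is not an identity.

Answer: Yes, holds at both test points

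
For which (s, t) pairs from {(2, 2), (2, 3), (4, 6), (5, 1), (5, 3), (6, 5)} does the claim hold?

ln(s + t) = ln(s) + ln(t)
(2, 2)

Testing each pair:
(2, 2): LHS = ln(4) ≈ 1.386, RHS = 2·ln(2) ≈ 1.386 → holds
(2, 3): LHS = ln(5) ≈ 1.609, RHS = ln(2) + ln(3) ≈ 1.792 → fails
(4, 6): LHS = ln(10) ≈ 2.303, RHS = ln(4) + ln(6) ≈ 3.178 → fails
(5, 1): LHS = ln(6) ≈ 1.792, RHS = ln(5) ≈ 1.609 → fails
(5, 3): LHS = ln(8) ≈ 2.079, RHS = ln(3) + ln(5) ≈ 2.708 → fails
(6, 5): LHS = ln(11) ≈ 2.398, RHS = ln(5) + ln(6) ≈ 3.401 → fails

1 of 6 pairs satisfies the claim.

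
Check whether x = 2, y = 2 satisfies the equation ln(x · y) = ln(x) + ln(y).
Substituting x = 2, y = 2:

LHS = ln(2 · 2) = ln(4) ≈ 1.386
RHS = ln(2) + ln(2) = 2·ln(2) ≈ 1.386

LHS = RHS, so the equation holds at this point.

Answer: Holds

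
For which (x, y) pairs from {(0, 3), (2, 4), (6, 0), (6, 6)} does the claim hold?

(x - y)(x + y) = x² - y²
All pairs

Testing each pair:
(0, 3): LHS = -9, RHS = -9 → holds
(2, 4): LHS = -12, RHS = -12 → holds
(6, 0): LHS = 36, RHS = 36 → holds
(6, 6): LHS = 0, RHS = 0 → holds

Every pair satisfies the claim.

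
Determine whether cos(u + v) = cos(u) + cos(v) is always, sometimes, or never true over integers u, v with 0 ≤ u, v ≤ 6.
Never true

The claim fails for every pair in the range. For instance at (u, v) = (1, 1): LHS = cos(2) ≈ -0.4161, RHS = 2·cos(1) ≈ 1.081.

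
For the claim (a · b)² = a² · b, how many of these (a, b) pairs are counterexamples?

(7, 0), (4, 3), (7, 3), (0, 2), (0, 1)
Testing each pair:
(7, 0): LHS = 0, RHS = 0 → satisfies claim
(4, 3): LHS = 144, RHS = 48 → counterexample
(7, 3): LHS = 441, RHS = 147 → counterexample
(0, 2): LHS = 0, RHS = 0 → satisfies claim
(0, 1): LHS = 0, RHS = 0 → satisfies claim

That makes 2 counterexamples.

Answer: 2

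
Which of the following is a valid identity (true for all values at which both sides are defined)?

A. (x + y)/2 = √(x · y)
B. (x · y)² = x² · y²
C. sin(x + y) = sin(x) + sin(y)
B

A: fails at (2, 7) — LHS = 9/2, RHS = √(14) ≈ 3.742.
B: holds — e.g. at (2, 5), both sides equal 100.
C: fails at (2, 5) — LHS = sin(7) ≈ 0.657, RHS = sin(5) + sin(2) ≈ -0.04963.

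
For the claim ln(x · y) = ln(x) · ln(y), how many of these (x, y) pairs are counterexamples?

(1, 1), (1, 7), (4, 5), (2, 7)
3

Testing each pair:
(1, 1): LHS = 0, RHS = 0 → satisfies claim
(1, 7): LHS = ln(7) ≈ 1.946, RHS = 0 → counterexample
(4, 5): LHS = ln(20) ≈ 2.996, RHS = ln(4)·ln(5) ≈ 2.231 → counterexample
(2, 7): LHS = ln(14) ≈ 2.639, RHS = ln(2)·ln(7) ≈ 1.349 → counterexample

That makes 3 counterexamples.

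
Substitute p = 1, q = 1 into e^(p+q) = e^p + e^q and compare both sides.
LHS = e^(1+1) = e^2 ≈ 7.389
RHS = e^1 + e^1 = 2·e ≈ 5.437

LHS ≠ RHS (they differ by about 1.952), so the equation does not hold here.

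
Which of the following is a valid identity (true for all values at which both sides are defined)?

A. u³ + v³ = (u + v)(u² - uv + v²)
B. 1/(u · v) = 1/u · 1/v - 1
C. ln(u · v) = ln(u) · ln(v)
A: holds — e.g. at (2, 4), both sides equal 72.
B: fails at (1, 2) — LHS = 1/2, RHS = -1/2.
C: fails at (6, 7) — LHS = ln(42) ≈ 3.738, RHS = ln(6)·ln(7) ≈ 3.487.

Answer: A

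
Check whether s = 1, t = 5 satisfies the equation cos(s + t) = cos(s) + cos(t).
Substituting s = 1, t = 5:

LHS = cos(1 + 5) = cos(6) ≈ 0.9602
RHS = cos(1) + cos(5) ≈ 0.824

LHS ≠ RHS, so the equation does not hold at this point.

Answer: Fails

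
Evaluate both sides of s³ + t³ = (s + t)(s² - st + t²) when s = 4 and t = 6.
LHS = 4³ + 6³ = 280
RHS = (4 + 6)(4² - 4·6 + 6²) = 280

LHS = RHS: the two sides agree.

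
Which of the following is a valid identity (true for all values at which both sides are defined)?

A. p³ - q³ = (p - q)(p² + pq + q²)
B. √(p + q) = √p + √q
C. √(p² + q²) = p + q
A: holds — e.g. at (6, 7), both sides equal -127.
B: fails at (1, 4) — LHS = √(5) ≈ 2.236, RHS = 3.
C: fails at (3, 5) — LHS = √(34) ≈ 5.831, RHS = 8.

Answer: A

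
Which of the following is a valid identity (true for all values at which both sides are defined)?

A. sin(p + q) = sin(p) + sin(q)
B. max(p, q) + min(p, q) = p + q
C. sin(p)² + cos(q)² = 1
A: fails at (2, 5) — LHS = sin(7) ≈ 0.657, RHS = sin(5) + sin(2) ≈ -0.04963.
B: holds — e.g. at (4, 6), both sides equal 10.
C: fails at (1, 3) — LHS = sin(1)² + cos(3)² ≈ 1.688, RHS = 1.

Answer: B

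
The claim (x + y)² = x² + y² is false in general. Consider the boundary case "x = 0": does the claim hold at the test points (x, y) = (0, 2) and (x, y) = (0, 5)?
At (0, 2): LHS = 4, RHS = 4 → equal
At (0, 5): LHS = 25, RHS = 25 → equal

So the claim does hold at both of these boundary points, even though it is not an identity.

Answer: Yes, holds at both test points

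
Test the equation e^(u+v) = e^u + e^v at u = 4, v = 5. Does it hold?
Substituting u = 4, v = 5:

LHS = e^(4+5) = e^9 ≈ 8103
RHS = e^4 + e^5 ≈ 203

LHS ≠ RHS, so the equation does not hold at this point.

Answer: Fails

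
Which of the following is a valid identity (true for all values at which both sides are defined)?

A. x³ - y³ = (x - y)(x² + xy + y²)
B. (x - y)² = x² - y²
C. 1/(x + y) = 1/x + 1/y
A: holds — e.g. at (1, 3), both sides equal -26.
B: fails at (2, 7) — LHS = 25, RHS = -45.
C: fails at (2, 4) — LHS = 1/6, RHS = 3/4.

Answer: A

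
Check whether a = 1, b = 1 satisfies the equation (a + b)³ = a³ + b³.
Substituting a = 1, b = 1:

LHS = (1 + 1)³ = 8
RHS = 1³ + 1³ = 2

LHS ≠ RHS, so the equation does not hold at this point.

Answer: Fails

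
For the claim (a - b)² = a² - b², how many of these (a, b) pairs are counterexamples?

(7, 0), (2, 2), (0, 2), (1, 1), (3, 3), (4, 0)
1

Testing each pair:
(7, 0): LHS = 49, RHS = 49 → satisfies claim
(2, 2): LHS = 0, RHS = 0 → satisfies claim
(0, 2): LHS = 4, RHS = -4 → counterexample
(1, 1): LHS = 0, RHS = 0 → satisfies claim
(3, 3): LHS = 0, RHS = 0 → satisfies claim
(4, 0): LHS = 16, RHS = 16 → satisfies claim

That makes 1 counterexample.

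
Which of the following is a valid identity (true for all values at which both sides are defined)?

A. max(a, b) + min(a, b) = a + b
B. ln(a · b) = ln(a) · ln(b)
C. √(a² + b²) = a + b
A: holds — e.g. at (2, 2), both sides equal 4.
B: fails at (6, 7) — LHS = ln(42) ≈ 3.738, RHS = ln(6)·ln(7) ≈ 3.487.
C: fails at (6, 7) — LHS = √(85) ≈ 9.22, RHS = 13.

Answer: A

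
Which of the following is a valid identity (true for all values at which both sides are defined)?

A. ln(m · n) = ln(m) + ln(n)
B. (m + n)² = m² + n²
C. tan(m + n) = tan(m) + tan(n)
A

A: holds — e.g. at (2, 5), both sides equal ln(10) ≈ 2.303.
B: fails at (4, 5) — LHS = 81, RHS = 41.
C: fails at (2, 2) — LHS = tan(4) ≈ 1.158, RHS = 2·tan(2) ≈ -4.37.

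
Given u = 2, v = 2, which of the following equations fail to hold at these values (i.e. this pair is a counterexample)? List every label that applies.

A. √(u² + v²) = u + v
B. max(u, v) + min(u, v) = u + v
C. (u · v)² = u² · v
Evaluating each claim at the given values:
A. LHS = 2·√(2) ≈ 2.828, RHS = 4 → fails here (LHS ≠ RHS)
B. LHS = 4, RHS = 4 → holds here (LHS = RHS)
C. LHS = 16, RHS = 8 → fails here (LHS ≠ RHS)

Answer: A, C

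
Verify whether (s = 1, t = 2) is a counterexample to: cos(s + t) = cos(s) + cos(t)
Substituting s = 1, t = 2:
LHS = cos(1 + 2) = cos(3) ≈ -0.99
RHS = cos(1) + cos(2) ≈ 0.1242

Since LHS ≠ RHS, this pair disproves the claim.

Answer: Yes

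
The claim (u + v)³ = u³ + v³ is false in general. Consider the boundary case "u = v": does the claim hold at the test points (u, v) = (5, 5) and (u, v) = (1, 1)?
No, fails at both test points

At (5, 5): LHS = 1000 ≠ RHS = 250
At (1, 1): LHS = 8 ≠ RHS = 2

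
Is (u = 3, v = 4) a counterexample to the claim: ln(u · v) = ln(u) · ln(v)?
Substituting u = 3, v = 4:
LHS = ln(3 · 4) = ln(12) ≈ 2.485
RHS = ln(3) · ln(4) ≈ 1.523

Since LHS ≠ RHS, this pair disproves the claim.

Answer: Yes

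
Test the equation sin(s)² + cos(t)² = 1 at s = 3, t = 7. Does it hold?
Fails

Substituting s = 3, t = 7:

LHS = sin(3)² + cos(7)² ≈ 0.5883
RHS = 1

LHS ≠ RHS, so the equation does not hold at this point.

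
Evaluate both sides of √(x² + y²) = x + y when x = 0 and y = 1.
LHS = √(0² + 1²) = 1
RHS = 0 + 1 = 1

LHS = RHS: the two sides agree.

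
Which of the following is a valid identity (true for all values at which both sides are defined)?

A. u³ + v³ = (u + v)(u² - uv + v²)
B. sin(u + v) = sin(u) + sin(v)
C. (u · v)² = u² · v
A

A: holds — e.g. at (1, 1), both sides equal 2.
B: fails at (4, 4) — LHS = sin(8) ≈ 0.9894, RHS = 2·sin(4) ≈ -1.514.
C: fails at (1, 5) — LHS = 25, RHS = 5.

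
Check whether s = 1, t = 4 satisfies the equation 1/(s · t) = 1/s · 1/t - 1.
Fails

Substituting s = 1, t = 4:

LHS = 1/(1 · 4) = 1/4
RHS = 1/1 · 1/4 - 1 = -3/4

LHS ≠ RHS, so the equation does not hold at this point.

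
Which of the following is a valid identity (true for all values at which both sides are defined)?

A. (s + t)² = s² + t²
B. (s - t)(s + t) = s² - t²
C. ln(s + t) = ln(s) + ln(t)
A: fails at (1, 2) — LHS = 9, RHS = 5.
B: holds — e.g. at (3, 7), both sides equal -40.
C: fails at (3, 5) — LHS = ln(8) ≈ 2.079, RHS = ln(3) + ln(5) ≈ 2.708.

Answer: B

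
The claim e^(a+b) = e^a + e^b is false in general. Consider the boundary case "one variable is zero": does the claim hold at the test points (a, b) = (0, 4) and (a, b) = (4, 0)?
At (0, 4): LHS = e^4 ≈ 54.6 ≠ RHS = 1 + e^4 ≈ 55.6
At (4, 0): LHS = e^4 ≈ 54.6 ≠ RHS = 1 + e^4 ≈ 55.6

Answer: No, fails at both test points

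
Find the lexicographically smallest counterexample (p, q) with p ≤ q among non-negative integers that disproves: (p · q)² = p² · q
At (0, 2): both sides equal 0, so it holds there.
At (0, 7): both sides equal 0, so it holds there.

Substituting (1, 2) into the claim:
LHS = (1 · 2)² = 4
RHS = 1² · 2 = 2

Since LHS ≠ RHS, this pair disproves the claim, and no lexicographically smaller pair (p ≤ q, non-negative integers) does.

For instance (3, 3) is also a counterexample (LHS = 81, RHS = 27), but it's lexicographically larger.

Answer: (p, q) = (1, 2)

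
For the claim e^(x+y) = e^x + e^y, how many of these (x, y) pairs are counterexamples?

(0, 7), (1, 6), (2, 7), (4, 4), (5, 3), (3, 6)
Testing each pair:
(0, 7): LHS = e^7 ≈ 1097, RHS = 1 + e^7 ≈ 1098 → counterexample
(1, 6): LHS = e^7 ≈ 1097, RHS = e + e^6 ≈ 406.1 → counterexample
(2, 7): LHS = e^9 ≈ 8103, RHS = e^2 + e^7 ≈ 1104 → counterexample
(4, 4): LHS = e^8 ≈ 2981, RHS = 2·e^4 ≈ 109.2 → counterexample
(5, 3): LHS = e^8 ≈ 2981, RHS = e^3 + e^5 ≈ 168.5 → counterexample
(3, 6): LHS = e^9 ≈ 8103, RHS = e^3 + e^6 ≈ 423.5 → counterexample

That makes 6 counterexamples.

Answer: 6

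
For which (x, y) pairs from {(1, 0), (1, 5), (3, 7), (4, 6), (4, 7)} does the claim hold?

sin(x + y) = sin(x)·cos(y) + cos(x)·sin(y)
Testing each pair:
(1, 0): LHS = sin(1) ≈ 0.8415, RHS = sin(1) ≈ 0.8415 → holds
(1, 5): LHS = sin(6) ≈ -0.2794, RHS = sin(5)·cos(1) + sin(1)·cos(5) ≈ -0.2794 → holds
(3, 7): LHS = sin(10) ≈ -0.544, RHS = sin(7)·cos(3) + sin(3)·cos(7) ≈ -0.544 → holds
(4, 6): LHS = sin(10) ≈ -0.544, RHS = sin(4)·cos(6) + sin(6)·cos(4) ≈ -0.544 → holds
(4, 7): LHS = sin(11) ≈ -1, RHS = sin(4)·cos(7) + sin(7)·cos(4) ≈ -1 → holds

Every pair satisfies the claim.

Answer: All pairs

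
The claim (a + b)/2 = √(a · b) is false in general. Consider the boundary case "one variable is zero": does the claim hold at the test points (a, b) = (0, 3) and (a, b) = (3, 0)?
At (0, 3): LHS = 3/2 ≠ RHS = 0
At (3, 0): LHS = 3/2 ≠ RHS = 0

Answer: No, fails at both test points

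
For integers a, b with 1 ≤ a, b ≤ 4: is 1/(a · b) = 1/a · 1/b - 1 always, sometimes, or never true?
Never true

The claim fails for every pair in the range. For instance at (a, b) = (4, 3): LHS = 1/12, RHS = -11/12.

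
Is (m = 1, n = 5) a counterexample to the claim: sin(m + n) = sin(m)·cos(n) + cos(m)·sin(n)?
Substituting m = 1, n = 5:
LHS = sin(1 + 5) = sin(6) ≈ -0.2794
RHS = sin(1)·cos(5) + cos(1)·sin(5) = sin(5)·cos(1) + sin(1)·cos(5) ≈ -0.2794

The sides agree, so this pair does not disprove the claim.

Answer: No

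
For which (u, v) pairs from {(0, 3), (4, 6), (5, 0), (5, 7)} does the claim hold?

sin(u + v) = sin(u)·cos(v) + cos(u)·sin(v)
Testing each pair:
(0, 3): LHS = sin(3) ≈ 0.1411, RHS = sin(3) ≈ 0.1411 → holds
(4, 6): LHS = sin(10) ≈ -0.544, RHS = sin(4)·cos(6) + sin(6)·cos(4) ≈ -0.544 → holds
(5, 0): LHS = sin(5) ≈ -0.9589, RHS = sin(5) ≈ -0.9589 → holds
(5, 7): LHS = sin(12) ≈ -0.5366, RHS = sin(5)·cos(7) + sin(7)·cos(5) ≈ -0.5366 → holds

Every pair satisfies the claim.

Answer: All pairs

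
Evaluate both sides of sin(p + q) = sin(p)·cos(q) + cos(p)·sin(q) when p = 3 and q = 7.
LHS = sin(3 + 7) = sin(10) ≈ -0.544
RHS = sin(3)·cos(7) + cos(3)·sin(7) = sin(7)·cos(3) + sin(3)·cos(7) ≈ -0.544

LHS = RHS: the two sides agree.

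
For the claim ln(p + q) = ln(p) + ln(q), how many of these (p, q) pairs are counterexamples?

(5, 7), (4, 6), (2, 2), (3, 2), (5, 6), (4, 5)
Testing each pair:
(5, 7): LHS = ln(12) ≈ 2.485, RHS = ln(5) + ln(7) ≈ 3.555 → counterexample
(4, 6): LHS = ln(10) ≈ 2.303, RHS = ln(4) + ln(6) ≈ 3.178 → counterexample
(2, 2): LHS = ln(4) ≈ 1.386, RHS = 2·ln(2) ≈ 1.386 → satisfies claim
(3, 2): LHS = ln(5) ≈ 1.609, RHS = ln(2) + ln(3) ≈ 1.792 → counterexample
(5, 6): LHS = ln(11) ≈ 2.398, RHS = ln(5) + ln(6) ≈ 3.401 → counterexample
(4, 5): LHS = ln(9) ≈ 2.197, RHS = ln(4) + ln(5) ≈ 2.996 → counterexample

That makes 5 counterexamples.

Answer: 5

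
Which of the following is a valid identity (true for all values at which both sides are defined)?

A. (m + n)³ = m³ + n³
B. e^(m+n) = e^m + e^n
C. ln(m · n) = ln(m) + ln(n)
A: fails at (1, 1) — LHS = 8, RHS = 2.
B: fails at (3, 5) — LHS = e^8 ≈ 2981, RHS = e^3 + e^5 ≈ 168.5.
C: holds — e.g. at (5, 5), both sides equal ln(25) ≈ 3.219.

Answer: C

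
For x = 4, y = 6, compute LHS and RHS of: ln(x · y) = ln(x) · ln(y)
LHS = ln(4 · 6) = ln(24) ≈ 3.178
RHS = ln(4) · ln(6) ≈ 2.484

LHS ≠ RHS (they differ by about 0.6941), so the equation does not hold here.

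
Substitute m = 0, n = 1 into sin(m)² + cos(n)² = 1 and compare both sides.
LHS = sin(0)² + cos(1)² = cos(1)² ≈ 0.2919
RHS = 1

LHS ≠ RHS (they differ by about 0.7081), so the equation does not hold here.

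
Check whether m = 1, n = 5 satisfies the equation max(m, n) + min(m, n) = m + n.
Substituting m = 1, n = 5:

LHS = max(1, 5) + min(1, 5) = 6
RHS = 1 + 5 = 6

LHS = RHS, so the equation holds at this point.

Answer: Holds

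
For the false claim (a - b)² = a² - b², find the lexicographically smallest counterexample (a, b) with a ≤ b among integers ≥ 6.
(a, b) = (6, 7)

At (6, 6): both sides equal 0, so it holds there.

Substituting (6, 7) into the claim:
LHS = (6 - 7)² = 1
RHS = 6² - 7² = -13

Since LHS ≠ RHS, this pair disproves the claim, and no lexicographically smaller pair (a ≤ b, integers ≥ 6) does.

For instance (7, 13) is also a counterexample (LHS = 36, RHS = -120), but it's lexicographically larger.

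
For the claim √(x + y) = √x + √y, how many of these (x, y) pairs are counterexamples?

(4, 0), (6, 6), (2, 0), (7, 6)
Testing each pair:
(4, 0): LHS = 2, RHS = 2 → satisfies claim
(6, 6): LHS = 2·√(3) ≈ 3.464, RHS = 2·√(6) ≈ 4.899 → counterexample
(2, 0): LHS = √(2) ≈ 1.414, RHS = √(2) ≈ 1.414 → satisfies claim
(7, 6): LHS = √(13) ≈ 3.606, RHS = √(6) + √(7) ≈ 5.095 → counterexample

That makes 2 counterexamples.

Answer: 2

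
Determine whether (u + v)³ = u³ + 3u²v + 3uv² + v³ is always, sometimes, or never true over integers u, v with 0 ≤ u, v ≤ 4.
Always true

The identity holds for every pair in the range. For instance at (u, v) = (0, 1): both sides equal 1.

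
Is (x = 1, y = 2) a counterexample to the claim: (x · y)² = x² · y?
Yes

Substituting x = 1, y = 2:
LHS = (1 · 2)² = 4
RHS = 1² · 2 = 2

Since LHS ≠ RHS, this pair disproves the claim.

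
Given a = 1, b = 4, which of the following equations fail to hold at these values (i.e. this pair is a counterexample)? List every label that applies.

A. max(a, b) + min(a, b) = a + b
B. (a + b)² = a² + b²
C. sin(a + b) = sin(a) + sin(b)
Evaluating each claim at the given values:
A. LHS = 5, RHS = 5 → holds here (LHS = RHS)
B. LHS = 25, RHS = 17 → fails here (LHS ≠ RHS)
C. LHS = sin(5) ≈ -0.9589, RHS = sin(4) + sin(1) ≈ 0.08467 → fails here (LHS ≠ RHS)

Answer: B, C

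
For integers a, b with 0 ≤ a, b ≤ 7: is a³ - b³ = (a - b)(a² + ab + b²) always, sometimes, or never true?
Always true

The identity holds for every pair in the range. For instance at (a, b) = (2, 4): both sides equal -56.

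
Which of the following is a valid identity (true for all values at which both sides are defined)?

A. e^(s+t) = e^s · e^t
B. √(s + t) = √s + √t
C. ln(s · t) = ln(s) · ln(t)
A

A: holds — e.g. at (2, 3), both sides equal e^5 ≈ 148.4.
B: fails at (2, 7) — LHS = 3, RHS = √(2) + √(7) ≈ 4.06.
C: fails at (1, 2) — LHS = ln(2) ≈ 0.6931, RHS = 0.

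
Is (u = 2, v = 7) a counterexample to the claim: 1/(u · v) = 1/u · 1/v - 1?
Yes

Substituting u = 2, v = 7:
LHS = 1/(2 · 7) = 1/14
RHS = 1/2 · 1/7 - 1 = -13/14

Since LHS ≠ RHS, this pair disproves the claim.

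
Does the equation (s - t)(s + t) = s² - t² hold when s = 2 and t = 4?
Substituting s = 2, t = 4:

LHS = (2 - 4)(2 + 4) = -12
RHS = 2² - 4² = -12

LHS = RHS, so the equation holds at this point.

Answer: Holds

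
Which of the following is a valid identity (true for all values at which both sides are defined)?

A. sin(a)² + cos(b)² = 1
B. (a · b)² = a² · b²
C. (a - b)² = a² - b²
A: fails at (2, 7) — LHS = cos(7)² + sin(2)² ≈ 1.395, RHS = 1.
B: holds — e.g. at (1, 1), both sides equal 1.
C: fails at (1, 4) — LHS = 9, RHS = -15.

Answer: B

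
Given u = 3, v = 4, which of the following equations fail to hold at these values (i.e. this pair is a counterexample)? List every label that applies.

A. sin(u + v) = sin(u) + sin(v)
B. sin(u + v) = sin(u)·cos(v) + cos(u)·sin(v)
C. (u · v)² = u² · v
A, C

Evaluating each claim at the given values:
A. LHS = sin(7) ≈ 0.657, RHS = sin(4) + sin(3) ≈ -0.6157 → fails here (LHS ≠ RHS)
B. LHS = sin(7) ≈ 0.657, RHS = sin(3)·cos(4) + sin(4)·cos(3) ≈ 0.657 → holds here (LHS = RHS)
C. LHS = 144, RHS = 36 → fails here (LHS ≠ RHS)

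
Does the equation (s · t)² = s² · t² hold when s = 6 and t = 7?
Substituting s = 6, t = 7:

LHS = (6 · 7)² = 1764
RHS = 6² · 7² = 1764

LHS = RHS, so the equation holds at this point.

Answer: Holds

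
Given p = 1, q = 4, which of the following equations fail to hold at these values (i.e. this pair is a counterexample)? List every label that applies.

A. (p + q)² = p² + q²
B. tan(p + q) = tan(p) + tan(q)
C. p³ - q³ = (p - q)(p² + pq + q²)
A, B

Evaluating each claim at the given values:
A. LHS = 25, RHS = 17 → fails here (LHS ≠ RHS)
B. LHS = tan(5) ≈ -3.381, RHS = tan(4) + tan(1) ≈ 2.715 → fails here (LHS ≠ RHS)
C. LHS = -63, RHS = -63 → holds here (LHS = RHS)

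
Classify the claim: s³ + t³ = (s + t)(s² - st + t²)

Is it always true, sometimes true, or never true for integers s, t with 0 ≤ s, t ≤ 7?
The identity holds for every pair in the range. For instance at (s, t) = (0, 3): both sides equal 27.

Answer: Always true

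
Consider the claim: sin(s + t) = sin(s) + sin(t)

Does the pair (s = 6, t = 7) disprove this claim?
Yes

Substituting s = 6, t = 7:
LHS = sin(6 + 7) = sin(13) ≈ 0.4202
RHS = sin(6) + sin(7) ≈ 0.3776

Since LHS ≠ RHS, this pair disproves the claim.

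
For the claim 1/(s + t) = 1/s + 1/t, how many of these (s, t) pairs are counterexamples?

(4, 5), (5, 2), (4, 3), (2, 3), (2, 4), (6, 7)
Testing each pair:
(4, 5): LHS = 1/9, RHS = 9/20 → counterexample
(5, 2): LHS = 1/7, RHS = 7/10 → counterexample
(4, 3): LHS = 1/7, RHS = 7/12 → counterexample
(2, 3): LHS = 1/5, RHS = 5/6 → counterexample
(2, 4): LHS = 1/6, RHS = 3/4 → counterexample
(6, 7): LHS = 1/13, RHS = 13/42 → counterexample

That makes 6 counterexamples.

Answer: 6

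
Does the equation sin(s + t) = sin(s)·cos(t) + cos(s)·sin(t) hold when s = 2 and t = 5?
Holds

Substituting s = 2, t = 5:

LHS = sin(2 + 5) = sin(7) ≈ 0.657
RHS = sin(2)·cos(5) + cos(2)·sin(5) = sin(2)·cos(5) + sin(5)·cos(2) ≈ 0.657

LHS = RHS, so the equation holds at this point.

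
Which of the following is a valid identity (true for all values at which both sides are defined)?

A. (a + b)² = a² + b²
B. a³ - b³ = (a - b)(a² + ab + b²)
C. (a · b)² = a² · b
B

A: fails at (3, 4) — LHS = 49, RHS = 25.
B: holds — e.g. at (5, 5), both sides equal 0.
C: fails at (3, 5) — LHS = 225, RHS = 45.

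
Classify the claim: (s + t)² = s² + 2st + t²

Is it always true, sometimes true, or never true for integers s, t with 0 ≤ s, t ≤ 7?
The identity holds for every pair in the range. For instance at (s, t) = (0, 6): both sides equal 36.

Answer: Always true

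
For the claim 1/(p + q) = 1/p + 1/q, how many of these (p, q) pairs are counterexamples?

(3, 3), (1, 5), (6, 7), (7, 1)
4

Testing each pair:
(3, 3): LHS = 1/6, RHS = 2/3 → counterexample
(1, 5): LHS = 1/6, RHS = 6/5 → counterexample
(6, 7): LHS = 1/13, RHS = 13/42 → counterexample
(7, 1): LHS = 1/8, RHS = 8/7 → counterexample

That makes 4 counterexamples.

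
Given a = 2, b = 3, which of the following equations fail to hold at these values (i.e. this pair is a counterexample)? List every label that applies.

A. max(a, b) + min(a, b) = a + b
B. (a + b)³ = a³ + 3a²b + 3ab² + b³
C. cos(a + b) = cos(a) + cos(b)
Evaluating each claim at the given values:
A. LHS = 5, RHS = 5 → holds here (LHS = RHS)
B. LHS = 125, RHS = 125 → holds here (LHS = RHS)
C. LHS = cos(5) ≈ 0.2837, RHS = cos(3) + cos(2) ≈ -1.406 → fails here (LHS ≠ RHS)

Answer: C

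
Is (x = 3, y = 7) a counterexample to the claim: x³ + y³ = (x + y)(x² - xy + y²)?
Substituting x = 3, y = 7:
LHS = 3³ + 7³ = 370
RHS = (3 + 7)(3² - 3·7 + 7²) = 370

The sides agree, so this pair does not disprove the claim.

Answer: No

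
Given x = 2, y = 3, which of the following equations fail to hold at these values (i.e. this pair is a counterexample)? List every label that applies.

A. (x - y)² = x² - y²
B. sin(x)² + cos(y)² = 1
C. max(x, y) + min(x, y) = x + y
A, B

Evaluating each claim at the given values:
A. LHS = 1, RHS = -5 → fails here (LHS ≠ RHS)
B. LHS = sin(2)² + cos(3)² ≈ 1.807, RHS = 1 → fails here (LHS ≠ RHS)
C. LHS = 5, RHS = 5 → holds here (LHS = RHS)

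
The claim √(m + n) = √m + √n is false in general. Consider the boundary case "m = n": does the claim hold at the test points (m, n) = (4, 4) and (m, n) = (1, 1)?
No, fails at both test points

At (4, 4): LHS = 2·√(2) ≈ 2.828 ≠ RHS = 4
At (1, 1): LHS = √(2) ≈ 1.414 ≠ RHS = 2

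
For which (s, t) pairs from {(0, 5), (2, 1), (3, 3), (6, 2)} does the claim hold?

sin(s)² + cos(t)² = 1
(3, 3)

Testing each pair:
(0, 5): LHS = cos(5)² ≈ 0.08046, RHS = 1 → fails
(2, 1): LHS = cos(1)² + sin(2)² ≈ 1.119, RHS = 1 → fails
(3, 3): LHS = sin(3)² + cos(3)² = 1, RHS = 1 → holds
(6, 2): LHS = sin(6)² + cos(2)² ≈ 0.2513, RHS = 1 → fails

1 of 4 pairs satisfies the claim.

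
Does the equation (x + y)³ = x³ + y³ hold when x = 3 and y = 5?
Fails

Substituting x = 3, y = 5:

LHS = (3 + 5)³ = 512
RHS = 3³ + 5³ = 152

LHS ≠ RHS, so the equation does not hold at this point.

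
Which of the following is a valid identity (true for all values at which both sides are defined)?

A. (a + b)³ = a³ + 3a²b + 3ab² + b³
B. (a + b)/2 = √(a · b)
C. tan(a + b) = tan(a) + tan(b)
A

A: holds — e.g. at (2, 2), both sides equal 64.
B: fails at (1, 2) — LHS = 3/2, RHS = √(2) ≈ 1.414.
C: fails at (3, 3) — LHS = tan(6) ≈ -0.291, RHS = 2·tan(3) ≈ -0.2851.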